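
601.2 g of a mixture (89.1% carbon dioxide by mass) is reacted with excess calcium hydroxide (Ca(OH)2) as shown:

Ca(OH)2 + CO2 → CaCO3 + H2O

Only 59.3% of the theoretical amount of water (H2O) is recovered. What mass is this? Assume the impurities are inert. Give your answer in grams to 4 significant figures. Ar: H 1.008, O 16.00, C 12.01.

130.0 g

Pure CO2 available = 601.2 g × 0.891 = 535.67 g.
M(CO2) = 12.01 + 2(16.00) = 44.01 g/mol.
M(H2O) = 2(1.008) + 16.00 = 18.016 g/mol.
n(CO2) = 535.67 g / 44.01 g/mol = 12.172 mol.
From the equation the CO2:H2O mole ratio is 1:1, so n(H2O) = 12.172 × 1/1 = 12.172 mol.
Mass of H2O = 12.172 mol × 18.016 g/mol = 219.28 g.
Actual mass collected = 219.28 g × 0.593 = 130.03 g.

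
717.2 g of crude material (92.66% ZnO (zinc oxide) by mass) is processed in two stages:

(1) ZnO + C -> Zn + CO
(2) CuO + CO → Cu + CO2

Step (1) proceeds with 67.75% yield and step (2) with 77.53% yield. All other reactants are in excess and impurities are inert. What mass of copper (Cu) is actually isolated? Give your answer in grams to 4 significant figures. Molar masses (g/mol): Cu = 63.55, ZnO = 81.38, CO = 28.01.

272.6 g

Pure ZnO = 717.2 × 0.9266 = 664.56 g.
n(ZnO) = 664.56 / 81.38 = 8.1661 mol.
Step 1 (ZnO:CO = 1:1): theoretical n(CO) = 8.1661 mol; at 67.75% yield, n(CO) = 5.5325 mol.
Step 2 (CO:Cu = 1:1): theoretical n(Cu) = 5.5325 mol, so theoretical mass = 5.5325 × 63.55 = 351.59 g.
At 77.53% yield, actual mass of Cu = 351.59 × 0.7753 = 272.59 g.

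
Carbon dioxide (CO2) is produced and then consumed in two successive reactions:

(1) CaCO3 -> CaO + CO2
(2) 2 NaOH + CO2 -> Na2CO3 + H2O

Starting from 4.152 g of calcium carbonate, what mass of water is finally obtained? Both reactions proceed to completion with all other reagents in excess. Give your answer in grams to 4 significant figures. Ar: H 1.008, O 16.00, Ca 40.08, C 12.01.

M(CaCO3) = 40.08 + 12.01 + 3(16.00) = 100.09 g/mol.
M(H2O) = 2(1.008) + 16.00 = 18.016 g/mol.
n(CaCO3) = 4.1520 / 100.09 = 0.041483 mol.
Step 1 gives a 1:1 ratio of CaCO3 to CO2, so n(CO2) = 0.041483 mol.
In step 2 the CO2:H2O ratio is 1:1, so n(H2O) = 0.041483 mol.
Mass of H2O = 0.041483 × 18.016 = 0.74735 g.

0.7474 g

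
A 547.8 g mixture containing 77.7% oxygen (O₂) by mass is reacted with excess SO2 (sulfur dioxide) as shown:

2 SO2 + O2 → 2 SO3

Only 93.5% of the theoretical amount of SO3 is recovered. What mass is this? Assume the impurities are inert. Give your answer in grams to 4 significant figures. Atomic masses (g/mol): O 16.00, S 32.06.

1991 g

Pure O2 available = 547.8 g × 0.777 = 425.64 g.
M(O2) = 2(16.00) = 32.00 g/mol.
M(SO3) = 32.06 + 3(16.00) = 80.06 g/mol.
n(O2) = 425.64 g / 32.00 g/mol = 13.301 mol.
From the equation the O2:SO3 mole ratio is 1:2, so n(SO3) = 13.301 × 2/1 = 26.603 mol.
Mass of SO3 = 26.603 mol × 80.06 g/mol = 2129.8 g.
Actual mass collected = 2129.8 g × 0.935 = 1991.4 g.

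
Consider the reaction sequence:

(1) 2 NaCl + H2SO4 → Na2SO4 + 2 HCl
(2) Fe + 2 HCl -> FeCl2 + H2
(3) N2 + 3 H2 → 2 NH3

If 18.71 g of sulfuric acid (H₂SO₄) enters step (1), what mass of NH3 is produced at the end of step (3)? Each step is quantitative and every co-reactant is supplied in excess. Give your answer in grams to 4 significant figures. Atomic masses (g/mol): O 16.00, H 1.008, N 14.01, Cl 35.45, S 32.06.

2.166 g

M(H2SO4) = 2(1.008) + 32.06 + 4(16.00) = 98.076 g/mol.
M(NH3) = 14.01 + 3(1.008) = 17.034 g/mol.
n(H2SO4) = 18.71 / 98.076 = 0.19077 mol.
Reaction (1): H2SO4→HCl ratio 1:2 ⇒ n(HCl) = 0.38154 mol.
Reaction (2): HCl→H2 ratio 2:1 ⇒ n(H2) = 0.19077 mol.
Reaction (3): H2→NH3 ratio 3:2 ⇒ n(NH3) = 0.12718 mol.
Mass of NH3 = 0.12718 × 17.034 = 2.1664 g.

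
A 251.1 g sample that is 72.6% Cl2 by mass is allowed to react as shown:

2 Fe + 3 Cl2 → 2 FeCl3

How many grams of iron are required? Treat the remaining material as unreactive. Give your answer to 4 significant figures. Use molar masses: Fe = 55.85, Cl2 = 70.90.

Mass of pure Cl2 = 251.1 g × 0.726 = 182.30 g.
n(Cl2) = 182.30 g / 70.90 g/mol = 2.5712 mol.
From the equation the Cl2:Fe mole ratio is 3:2, so n(Fe) = 2.5712 × 2/3 = 1.7141 mol.
Mass of Fe = 1.7141 mol × 55.85 g/mol = 95.735 g.

95.73 g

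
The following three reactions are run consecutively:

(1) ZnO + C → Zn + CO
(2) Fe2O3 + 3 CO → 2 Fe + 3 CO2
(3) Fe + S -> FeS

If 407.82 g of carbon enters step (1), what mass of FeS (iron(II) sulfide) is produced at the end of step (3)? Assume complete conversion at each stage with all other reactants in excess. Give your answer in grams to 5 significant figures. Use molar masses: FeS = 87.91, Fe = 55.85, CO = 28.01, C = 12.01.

n(C) = 407.82 / 12.01 = 33.9567 mol.
Reaction (1): C→CO ratio 1:1 ⇒ n(CO) = 33.9567 mol.
Reaction (2): CO→Fe ratio 3:2 ⇒ n(Fe) = 22.6378 mol.
Reaction (3): Fe→FeS ratio 1:1 ⇒ n(FeS) = 22.6378 mol.
Mass of FeS = 22.6378 × 87.91 = 1990.09 g.

1990.1 g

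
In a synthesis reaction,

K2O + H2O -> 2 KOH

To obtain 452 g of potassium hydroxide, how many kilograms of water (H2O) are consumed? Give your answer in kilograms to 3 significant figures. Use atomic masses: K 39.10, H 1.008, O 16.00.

M(KOH) = 39.10 + 16.00 + 1.008 = 56.108 g/mol.
M(H2O) = 2(1.008) + 16.00 = 18.016 g/mol.
n(KOH) = 452.0 g / 56.108 g/mol = 8.056 mol.
From the equation the KOH:H2O mole ratio is 2:1, so n(H2O) = 8.056 × 1/2 = 4.028 mol.
Mass of H2O = 4.028 mol × 18.016 g/mol = 72.57 g.
Converting to kg: 72.57 g = 0.0726 kg.

0.0726 kg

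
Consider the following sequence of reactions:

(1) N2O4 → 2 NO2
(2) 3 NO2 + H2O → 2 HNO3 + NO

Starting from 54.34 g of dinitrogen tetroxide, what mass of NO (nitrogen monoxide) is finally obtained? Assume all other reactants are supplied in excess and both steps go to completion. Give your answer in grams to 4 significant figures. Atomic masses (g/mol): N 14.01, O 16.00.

11.81 g

M(N2O4) = 2(14.01) + 4(16.00) = 92.02 g/mol.
M(NO) = 14.01 + 16.00 = 30.01 g/mol.
n(N2O4) = 54.340 / 92.02 = 0.59052 mol.
Step 1 gives a 1:2 ratio of N2O4 to NO2, so n(NO2) = 1.1810 mol.
In step 2 the NO2:NO ratio is 3:1, so n(NO) = 0.39368 mol.
Mass of NO = 0.39368 × 30.01 = 11.814 g.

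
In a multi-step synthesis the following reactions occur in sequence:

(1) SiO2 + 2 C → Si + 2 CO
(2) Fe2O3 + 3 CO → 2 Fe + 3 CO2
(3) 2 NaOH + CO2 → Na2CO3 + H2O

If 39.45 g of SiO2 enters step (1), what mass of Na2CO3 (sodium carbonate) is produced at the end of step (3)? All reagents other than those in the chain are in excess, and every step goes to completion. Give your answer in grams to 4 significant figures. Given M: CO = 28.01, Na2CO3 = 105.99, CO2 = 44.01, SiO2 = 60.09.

n(SiO2) = 39.45 / 60.09 = 0.65652 mol.
Reaction (1): SiO2→CO ratio 1:2 ⇒ n(CO) = 1.3130 mol.
Reaction (2): CO→CO2 ratio 3:3 ⇒ n(CO2) = 1.3130 mol.
Reaction (3): CO2→Na2CO3 ratio 1:1 ⇒ n(Na2CO3) = 1.3130 mol.
Mass of Na2CO3 = 1.3130 × 105.99 = 139.17 g.

139.2 g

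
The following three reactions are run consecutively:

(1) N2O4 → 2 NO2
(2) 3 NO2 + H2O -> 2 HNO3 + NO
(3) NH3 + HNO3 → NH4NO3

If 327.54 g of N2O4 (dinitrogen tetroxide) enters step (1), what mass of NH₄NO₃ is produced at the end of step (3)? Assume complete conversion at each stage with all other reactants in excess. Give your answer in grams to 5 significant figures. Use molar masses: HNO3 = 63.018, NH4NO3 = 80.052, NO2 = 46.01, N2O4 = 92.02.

379.92 g

n(N2O4) = 327.54 / 92.02 = 3.55944 mol.
Reaction (1): N2O4→NO2 ratio 1:2 ⇒ n(NO2) = 7.11889 mol.
Reaction (2): NO2→HNO3 ratio 3:2 ⇒ n(HNO3) = 4.74592 mol.
Reaction (3): HNO3→NH4NO3 ratio 1:1 ⇒ n(NH4NO3) = 4.74592 mol.
Mass of NH4NO3 = 4.74592 × 80.052 = 379.921 g.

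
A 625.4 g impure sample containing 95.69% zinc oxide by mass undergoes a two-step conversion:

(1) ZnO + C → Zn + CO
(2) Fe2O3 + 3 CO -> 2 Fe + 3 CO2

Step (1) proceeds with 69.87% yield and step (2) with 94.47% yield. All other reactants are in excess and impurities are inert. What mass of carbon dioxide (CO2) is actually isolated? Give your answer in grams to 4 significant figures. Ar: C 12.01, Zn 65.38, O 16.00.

213.6 g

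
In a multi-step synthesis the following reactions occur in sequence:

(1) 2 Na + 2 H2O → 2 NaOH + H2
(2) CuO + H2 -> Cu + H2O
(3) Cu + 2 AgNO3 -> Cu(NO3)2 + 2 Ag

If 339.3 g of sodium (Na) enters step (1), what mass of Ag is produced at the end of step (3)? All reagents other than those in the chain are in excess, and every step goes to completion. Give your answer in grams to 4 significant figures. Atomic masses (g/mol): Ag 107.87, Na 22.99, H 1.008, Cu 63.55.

M(Na) = 22.99 g/mol.
M(Ag) = 107.87 g/mol.
n(Na) = 339.3 / 22.99 = 14.759 mol.
Reaction (1): Na→H2 ratio 2:1 ⇒ n(H2) = 7.3793 mol.
Reaction (2): H2→Cu ratio 1:1 ⇒ n(Cu) = 7.3793 mol.
Reaction (3): Cu→Ag ratio 1:2 ⇒ n(Ag) = 14.759 mol.
Mass of Ag = 14.759 × 107.87 = 1592.0 g.

1592 g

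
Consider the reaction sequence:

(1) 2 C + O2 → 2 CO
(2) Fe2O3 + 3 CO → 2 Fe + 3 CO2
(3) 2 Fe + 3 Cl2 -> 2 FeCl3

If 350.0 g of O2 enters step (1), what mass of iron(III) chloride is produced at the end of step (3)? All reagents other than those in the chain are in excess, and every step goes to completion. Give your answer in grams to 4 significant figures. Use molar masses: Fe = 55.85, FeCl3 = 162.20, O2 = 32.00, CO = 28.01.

2365 g

n(O2) = 350.0 / 32.00 = 10.938 mol.
Reaction (1): O2→CO ratio 1:2 ⇒ n(CO) = 21.875 mol.
Reaction (2): CO→Fe ratio 3:2 ⇒ n(Fe) = 14.583 mol.
Reaction (3): Fe→FeCl3 ratio 2:2 ⇒ n(FeCl3) = 14.583 mol.
Mass of FeCl3 = 14.583 × 162.20 = 2365.4 g.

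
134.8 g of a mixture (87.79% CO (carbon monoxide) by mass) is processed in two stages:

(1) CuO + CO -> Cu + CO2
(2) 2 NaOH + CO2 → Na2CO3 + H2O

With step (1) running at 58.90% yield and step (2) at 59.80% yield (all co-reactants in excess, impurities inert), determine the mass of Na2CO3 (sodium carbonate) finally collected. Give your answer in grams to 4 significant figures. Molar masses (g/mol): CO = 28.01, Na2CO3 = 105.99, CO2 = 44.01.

157.7 g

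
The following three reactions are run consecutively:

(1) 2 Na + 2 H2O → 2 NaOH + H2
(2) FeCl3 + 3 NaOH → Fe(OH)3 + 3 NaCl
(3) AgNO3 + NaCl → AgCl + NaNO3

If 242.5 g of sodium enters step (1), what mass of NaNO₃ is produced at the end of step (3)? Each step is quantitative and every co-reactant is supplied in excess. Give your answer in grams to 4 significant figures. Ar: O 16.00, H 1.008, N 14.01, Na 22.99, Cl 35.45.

896.6 g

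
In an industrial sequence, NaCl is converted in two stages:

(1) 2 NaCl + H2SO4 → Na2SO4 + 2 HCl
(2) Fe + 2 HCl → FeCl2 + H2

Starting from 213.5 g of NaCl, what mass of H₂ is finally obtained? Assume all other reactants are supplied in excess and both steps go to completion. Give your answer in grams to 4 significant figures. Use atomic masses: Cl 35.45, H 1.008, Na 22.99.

3.683 g

M(NaCl) = 22.99 + 35.45 = 58.44 g/mol.
M(H2) = 2(1.008) = 2.016 g/mol.
n(NaCl) = 213.50 / 58.44 = 3.6533 mol.
Step 1 gives a 2:2 ratio of NaCl to HCl, so n(HCl) = 3.6533 mol.
In step 2 the HCl:H2 ratio is 2:1, so n(H2) = 1.8267 mol.
Mass of H2 = 1.8267 × 2.016 = 3.6825 g.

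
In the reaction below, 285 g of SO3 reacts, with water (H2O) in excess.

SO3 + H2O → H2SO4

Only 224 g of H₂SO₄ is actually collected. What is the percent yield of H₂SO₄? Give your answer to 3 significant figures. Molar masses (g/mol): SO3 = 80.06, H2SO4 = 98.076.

n(SO3) = 285.0 g / 80.06 g/mol = 3.560 mol.
From the equation the SO3:H2SO4 mole ratio is 1:1, so n(H2SO4) = 3.560 × 1/1 = 3.560 mol.
Mass of H2SO4 = 3.560 mol × 98.076 g/mol = 349.1 g.
This is the theoretical yield. Percent yield = 224 g / 349.1 g × 100% = 64.16%.

64.2 %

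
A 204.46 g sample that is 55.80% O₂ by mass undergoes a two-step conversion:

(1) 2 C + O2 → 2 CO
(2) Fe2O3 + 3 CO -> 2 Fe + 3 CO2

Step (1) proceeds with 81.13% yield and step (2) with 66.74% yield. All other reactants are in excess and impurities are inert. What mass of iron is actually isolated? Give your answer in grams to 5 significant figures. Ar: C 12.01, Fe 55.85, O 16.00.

143.75 g

Pure O2 = 204.46 × 0.5580 = 114.089 g.
M(O2) = 2(16.00) = 32.00 g/mol.
M(Fe) = 55.85 g/mol.
n(O2) = 114.089 / 32.00 = 3.56527 mol.
Step 1 (O2:CO = 1:2): theoretical n(CO) = 7.13054 mol; at 81.13% yield, n(CO) = 5.78501 mol.
Step 2 (CO:Fe = 3:2): theoretical n(Fe) = 3.85667 mol, so theoretical mass = 3.85667 × 55.85 = 215.395 g.
At 66.74% yield, actual mass of Fe = 215.395 × 0.6674 = 143.755 g.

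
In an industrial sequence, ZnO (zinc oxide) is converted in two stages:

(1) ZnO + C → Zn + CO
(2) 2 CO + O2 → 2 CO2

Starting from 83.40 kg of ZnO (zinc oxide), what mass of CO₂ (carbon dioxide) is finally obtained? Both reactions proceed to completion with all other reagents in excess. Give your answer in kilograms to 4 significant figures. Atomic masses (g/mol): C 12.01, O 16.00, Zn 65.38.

M(ZnO) = 65.38 + 16.00 = 81.38 g/mol.
M(CO2) = 12.01 + 2(16.00) = 44.01 g/mol.
83.40 kg = 83400 g.
n(ZnO) = 83400 / 81.38 = 1024.8 mol.
Step 1 gives a 1:1 ratio of ZnO to CO, so n(CO) = 1024.8 mol.
In step 2 the CO:CO2 ratio is 2:2, so n(CO2) = 1024.8 mol.
Mass of CO2 = 1024.8 × 44.01 = 45102 g = 45.10 kg.

45.10 kg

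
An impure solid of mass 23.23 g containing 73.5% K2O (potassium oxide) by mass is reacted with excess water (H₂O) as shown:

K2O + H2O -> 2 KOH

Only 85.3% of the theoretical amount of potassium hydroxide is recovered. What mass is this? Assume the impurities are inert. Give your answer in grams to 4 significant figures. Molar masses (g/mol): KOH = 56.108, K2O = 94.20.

17.35 g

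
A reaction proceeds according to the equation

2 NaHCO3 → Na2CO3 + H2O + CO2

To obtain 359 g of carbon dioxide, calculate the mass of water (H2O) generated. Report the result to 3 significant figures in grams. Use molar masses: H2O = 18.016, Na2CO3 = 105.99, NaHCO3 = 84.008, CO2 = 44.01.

n(CO2) = 359.0 g / 44.01 g/mol = 8.157 mol.
From the equation the CO2:H2O mole ratio is 1:1, so n(H2O) = 8.157 × 1/1 = 8.157 mol.
Mass of H2O = 8.157 mol × 18.016 g/mol = 147.0 g.

147 g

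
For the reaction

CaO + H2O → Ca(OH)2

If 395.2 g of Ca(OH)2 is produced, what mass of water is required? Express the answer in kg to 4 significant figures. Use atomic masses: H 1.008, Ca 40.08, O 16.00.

0.09609 kg

M(Ca(OH)2) = 40.08 + 2(16.00) + 2(1.008) = 74.096 g/mol.
M(H2O) = 2(1.008) + 16.00 = 18.016 g/mol.
n(Ca(OH)2) = 395.20 g / 74.096 g/mol = 5.3336 mol.
From the equation the Ca(OH)2:H2O mole ratio is 1:1, so n(H2O) = 5.3336 × 1/1 = 5.3336 mol.
Mass of H2O = 5.3336 mol × 18.016 g/mol = 96.091 g.
Converting to kg: 96.091 g = 0.09609 kg.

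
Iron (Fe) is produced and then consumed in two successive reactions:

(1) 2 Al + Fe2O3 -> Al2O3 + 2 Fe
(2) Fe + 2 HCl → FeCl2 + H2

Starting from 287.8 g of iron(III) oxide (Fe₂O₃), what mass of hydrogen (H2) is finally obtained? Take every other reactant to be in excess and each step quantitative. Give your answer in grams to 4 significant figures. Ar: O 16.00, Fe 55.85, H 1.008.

7.266 g

M(Fe2O3) = 2(55.85) + 3(16.00) = 159.70 g/mol.
M(H2) = 2(1.008) = 2.016 g/mol.
n(Fe2O3) = 287.80 / 159.70 = 1.8021 mol.
Step 1 gives a 1:2 ratio of Fe2O3 to Fe, so n(Fe) = 3.6043 mol.
In step 2 the Fe:H2 ratio is 1:1, so n(H2) = 3.6043 mol.
Mass of H2 = 3.6043 × 2.016 = 7.2662 g.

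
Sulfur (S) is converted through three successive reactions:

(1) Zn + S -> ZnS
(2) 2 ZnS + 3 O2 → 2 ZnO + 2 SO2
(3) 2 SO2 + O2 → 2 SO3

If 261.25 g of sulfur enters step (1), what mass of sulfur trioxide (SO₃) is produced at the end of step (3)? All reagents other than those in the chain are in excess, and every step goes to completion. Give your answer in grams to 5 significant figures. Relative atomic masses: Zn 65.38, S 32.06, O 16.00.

652.39 g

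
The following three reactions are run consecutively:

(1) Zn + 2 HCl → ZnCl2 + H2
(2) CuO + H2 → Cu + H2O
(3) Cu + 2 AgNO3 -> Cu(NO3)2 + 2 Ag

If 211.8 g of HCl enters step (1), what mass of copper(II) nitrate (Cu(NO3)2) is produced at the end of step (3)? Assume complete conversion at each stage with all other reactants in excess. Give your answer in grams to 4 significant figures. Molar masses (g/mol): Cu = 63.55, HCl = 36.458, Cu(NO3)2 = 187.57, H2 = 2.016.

544.8 g

n(HCl) = 211.8 / 36.458 = 5.8094 mol.
Reaction (1): HCl→H2 ratio 2:1 ⇒ n(H2) = 2.9047 mol.
Reaction (2): H2→Cu ratio 1:1 ⇒ n(Cu) = 2.9047 mol.
Reaction (3): Cu→Cu(NO3)2 ratio 1:1 ⇒ n(Cu(NO3)2) = 2.9047 mol.
Mass of Cu(NO3)2 = 2.9047 × 187.57 = 544.84 g.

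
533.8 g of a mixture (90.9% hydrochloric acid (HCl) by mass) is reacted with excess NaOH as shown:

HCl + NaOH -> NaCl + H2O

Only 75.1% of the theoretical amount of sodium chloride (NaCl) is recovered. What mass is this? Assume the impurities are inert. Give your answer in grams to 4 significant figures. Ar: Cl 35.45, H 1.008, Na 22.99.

584.1 g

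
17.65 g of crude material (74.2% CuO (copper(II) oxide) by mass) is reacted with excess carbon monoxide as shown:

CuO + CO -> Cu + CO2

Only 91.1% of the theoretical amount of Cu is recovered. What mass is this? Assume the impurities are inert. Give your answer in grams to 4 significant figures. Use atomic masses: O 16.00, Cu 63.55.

9.531 g

Pure CuO available = 17.65 g × 0.742 = 13.096 g.
M(CuO) = 63.55 + 16.00 = 79.55 g/mol.
M(Cu) = 63.55 g/mol.
n(CuO) = 13.096 g / 79.55 g/mol = 0.16463 mol.
From the equation the CuO:Cu mole ratio is 1:1, so n(Cu) = 0.16463 × 1/1 = 0.16463 mol.
Mass of Cu = 0.16463 mol × 63.55 g/mol = 10.462 g.
Actual mass collected = 10.462 g × 0.911 = 9.5311 g.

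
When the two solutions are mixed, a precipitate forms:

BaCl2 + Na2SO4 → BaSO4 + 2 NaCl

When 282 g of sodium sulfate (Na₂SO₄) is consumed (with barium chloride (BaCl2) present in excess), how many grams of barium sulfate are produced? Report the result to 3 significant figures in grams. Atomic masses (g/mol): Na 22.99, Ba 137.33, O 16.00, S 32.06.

463 g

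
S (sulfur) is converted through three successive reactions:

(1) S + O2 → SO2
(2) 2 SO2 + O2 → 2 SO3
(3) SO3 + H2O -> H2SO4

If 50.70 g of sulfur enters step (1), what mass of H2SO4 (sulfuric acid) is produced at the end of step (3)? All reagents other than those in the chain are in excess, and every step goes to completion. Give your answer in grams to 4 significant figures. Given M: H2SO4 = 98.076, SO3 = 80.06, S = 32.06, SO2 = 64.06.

155.1 g

n(S) = 50.70 / 32.06 = 1.5814 mol.
Reaction (1): S→SO2 ratio 1:1 ⇒ n(SO2) = 1.5814 mol.
Reaction (2): SO2→SO3 ratio 2:2 ⇒ n(SO3) = 1.5814 mol.
Reaction (3): SO3→H2SO4 ratio 1:1 ⇒ n(H2SO4) = 1.5814 mol.
Mass of H2SO4 = 1.5814 × 98.076 = 155.10 g.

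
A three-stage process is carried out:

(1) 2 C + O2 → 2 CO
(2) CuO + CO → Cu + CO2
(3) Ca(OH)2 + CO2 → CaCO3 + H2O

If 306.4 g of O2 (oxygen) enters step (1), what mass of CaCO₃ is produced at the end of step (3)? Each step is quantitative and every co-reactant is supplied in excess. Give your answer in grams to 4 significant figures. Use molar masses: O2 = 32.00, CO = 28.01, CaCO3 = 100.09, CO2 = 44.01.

1917 g

n(O2) = 306.4 / 32.00 = 9.5750 mol.
Reaction (1): O2→CO ratio 1:2 ⇒ n(CO) = 19.150 mol.
Reaction (2): CO→CO2 ratio 1:1 ⇒ n(CO2) = 19.150 mol.
Reaction (3): CO2→CaCO3 ratio 1:1 ⇒ n(CaCO3) = 19.150 mol.
Mass of CaCO3 = 19.150 × 100.09 = 1916.7 g.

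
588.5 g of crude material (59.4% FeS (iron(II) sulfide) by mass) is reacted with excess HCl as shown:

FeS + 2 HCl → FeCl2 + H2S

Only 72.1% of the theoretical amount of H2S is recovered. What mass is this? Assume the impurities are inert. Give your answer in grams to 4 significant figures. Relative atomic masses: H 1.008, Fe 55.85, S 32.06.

97.70 g

Pure FeS available = 588.5 g × 0.594 = 349.57 g.
M(FeS) = 55.85 + 32.06 = 87.91 g/mol.
M(H2S) = 2(1.008) + 32.06 = 34.076 g/mol.
n(FeS) = 349.57 g / 87.91 g/mol = 3.9764 mol.
From the equation the FeS:H2S mole ratio is 1:1, so n(H2S) = 3.9764 × 1/1 = 3.9764 mol.
Mass of H2S = 3.9764 mol × 34.076 g/mol = 135.50 g.
Actual mass collected = 135.50 g × 0.721 = 97.696 g.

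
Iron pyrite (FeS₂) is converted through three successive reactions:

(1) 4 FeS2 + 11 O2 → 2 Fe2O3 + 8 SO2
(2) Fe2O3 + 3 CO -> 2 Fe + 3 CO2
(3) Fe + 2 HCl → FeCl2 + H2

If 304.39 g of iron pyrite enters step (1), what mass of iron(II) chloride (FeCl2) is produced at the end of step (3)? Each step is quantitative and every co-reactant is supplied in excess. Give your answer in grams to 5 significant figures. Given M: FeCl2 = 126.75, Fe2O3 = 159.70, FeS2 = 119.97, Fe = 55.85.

321.59 g

n(FeS2) = 304.39 / 119.97 = 2.53722 mol.
Reaction (1): FeS2→Fe2O3 ratio 4:2 ⇒ n(Fe2O3) = 1.26861 mol.
Reaction (2): Fe2O3→Fe ratio 1:2 ⇒ n(Fe) = 2.53722 mol.
Reaction (3): Fe→FeCl2 ratio 1:1 ⇒ n(FeCl2) = 2.53722 mol.
Mass of FeCl2 = 2.53722 × 126.75 = 321.592 g.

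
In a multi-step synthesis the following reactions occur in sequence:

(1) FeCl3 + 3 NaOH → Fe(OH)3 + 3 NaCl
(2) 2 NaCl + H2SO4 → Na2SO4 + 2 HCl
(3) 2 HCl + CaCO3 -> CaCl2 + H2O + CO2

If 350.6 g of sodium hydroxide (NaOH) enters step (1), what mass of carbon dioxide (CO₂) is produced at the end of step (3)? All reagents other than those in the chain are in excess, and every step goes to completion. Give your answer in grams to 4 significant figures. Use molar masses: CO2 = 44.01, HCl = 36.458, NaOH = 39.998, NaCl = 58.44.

n(NaOH) = 350.6 / 39.998 = 8.7654 mol.
Reaction (1): NaOH→NaCl ratio 3:3 ⇒ n(NaCl) = 8.7654 mol.
Reaction (2): NaCl→HCl ratio 2:2 ⇒ n(HCl) = 8.7654 mol.
Reaction (3): HCl→CO2 ratio 2:1 ⇒ n(CO2) = 4.3827 mol.
Mass of CO2 = 4.3827 × 44.01 = 192.88 g.

192.9 g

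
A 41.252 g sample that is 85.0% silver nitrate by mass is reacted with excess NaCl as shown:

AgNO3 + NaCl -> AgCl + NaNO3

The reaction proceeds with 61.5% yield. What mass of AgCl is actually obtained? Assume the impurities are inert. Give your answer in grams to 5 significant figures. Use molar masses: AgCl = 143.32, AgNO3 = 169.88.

18.193 g

Pure AgNO3 available = 41.252 g × 0.850 = 35.0642 g.
n(AgNO3) = 35.0642 g / 169.88 g/mol = 0.206406 mol.
From the equation the AgNO3:AgCl mole ratio is 1:1, so n(AgCl) = 0.206406 × 1/1 = 0.206406 mol.
Mass of AgCl = 0.206406 mol × 143.32 g/mol = 29.5821 g.
Actual mass collected = 29.5821 g × 0.615 = 18.1930 g.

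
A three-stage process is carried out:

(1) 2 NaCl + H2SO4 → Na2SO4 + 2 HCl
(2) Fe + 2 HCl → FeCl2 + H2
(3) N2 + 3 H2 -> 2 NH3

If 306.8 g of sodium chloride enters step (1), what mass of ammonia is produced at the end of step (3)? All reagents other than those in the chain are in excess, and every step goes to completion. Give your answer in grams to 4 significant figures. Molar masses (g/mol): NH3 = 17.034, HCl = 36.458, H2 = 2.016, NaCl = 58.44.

29.81 g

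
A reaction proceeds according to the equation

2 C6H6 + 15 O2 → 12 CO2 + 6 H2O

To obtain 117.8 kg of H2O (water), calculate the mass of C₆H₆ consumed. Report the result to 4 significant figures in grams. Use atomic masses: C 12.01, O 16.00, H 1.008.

M(H2O) = 2(1.008) + 16.00 = 18.016 g/mol.
M(C6H6) = 6(12.01) + 6(1.008) = 78.108 g/mol.
Convert: 117.8 kg = 117800 g.
n(H2O) = 117800 g / 18.016 g/mol = 6538.6 mol.
From the equation the H2O:C6H6 mole ratio is 6:2, so n(C6H6) = 6538.6 × 2/6 = 2179.5 mol.
Mass of C6H6 = 2179.5 mol × 78.108 g/mol = 170240 g.

170200 g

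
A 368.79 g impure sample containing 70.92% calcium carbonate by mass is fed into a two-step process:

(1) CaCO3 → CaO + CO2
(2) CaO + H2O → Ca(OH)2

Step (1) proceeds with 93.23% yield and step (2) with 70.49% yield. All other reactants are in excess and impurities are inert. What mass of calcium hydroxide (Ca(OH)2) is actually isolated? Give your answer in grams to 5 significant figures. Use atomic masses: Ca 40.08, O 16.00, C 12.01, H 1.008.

127.24 g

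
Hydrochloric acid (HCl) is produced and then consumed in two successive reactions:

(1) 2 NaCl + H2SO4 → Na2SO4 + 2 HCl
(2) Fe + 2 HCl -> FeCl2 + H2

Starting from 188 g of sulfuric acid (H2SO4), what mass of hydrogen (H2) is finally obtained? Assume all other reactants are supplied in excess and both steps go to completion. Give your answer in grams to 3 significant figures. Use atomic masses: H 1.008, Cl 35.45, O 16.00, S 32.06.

3.86 g

M(H2SO4) = 2(1.008) + 32.06 + 4(16.00) = 98.076 g/mol.
M(H2) = 2(1.008) = 2.016 g/mol.
n(H2SO4) = 188.0 / 98.076 = 1.917 mol.
Step 1 gives a 1:2 ratio of H2SO4 to HCl, so n(HCl) = 3.834 mol.
In step 2 the HCl:H2 ratio is 2:1, so n(H2) = 1.917 mol.
Mass of H2 = 1.917 × 2.016 = 3.864 g.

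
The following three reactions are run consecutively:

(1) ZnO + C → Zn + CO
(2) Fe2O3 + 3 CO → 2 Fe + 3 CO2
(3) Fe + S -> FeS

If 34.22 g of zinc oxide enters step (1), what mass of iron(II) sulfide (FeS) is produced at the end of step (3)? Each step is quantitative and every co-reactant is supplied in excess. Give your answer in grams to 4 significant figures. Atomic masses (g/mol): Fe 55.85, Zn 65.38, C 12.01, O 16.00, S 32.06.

M(ZnO) = 65.38 + 16.00 = 81.38 g/mol.
M(FeS) = 55.85 + 32.06 = 87.91 g/mol.
n(ZnO) = 34.22 / 81.38 = 0.42050 mol.
Reaction (1): ZnO→CO ratio 1:1 ⇒ n(CO) = 0.42050 mol.
Reaction (2): CO→Fe ratio 3:2 ⇒ n(Fe) = 0.28033 mol.
Reaction (3): Fe→FeS ratio 1:1 ⇒ n(FeS) = 0.28033 mol.
Mass of FeS = 0.28033 × 87.91 = 24.644 g.

24.64 g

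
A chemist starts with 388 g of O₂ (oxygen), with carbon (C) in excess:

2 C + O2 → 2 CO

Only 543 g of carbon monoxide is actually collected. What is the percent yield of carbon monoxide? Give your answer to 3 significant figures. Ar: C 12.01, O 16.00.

79.9 %

M(O2) = 2(16.00) = 32.00 g/mol.
M(CO) = 12.01 + 16.00 = 28.01 g/mol.
n(O2) = 388.0 g / 32.00 g/mol = 12.12 mol.
From the equation the O2:CO mole ratio is 1:2, so n(CO) = 12.12 × 2/1 = 24.25 mol.
Mass of CO = 24.25 mol × 28.01 g/mol = 679.2 g.
This is the theoretical yield. Percent yield = 543 g / 679.2 g × 100% = 79.94%.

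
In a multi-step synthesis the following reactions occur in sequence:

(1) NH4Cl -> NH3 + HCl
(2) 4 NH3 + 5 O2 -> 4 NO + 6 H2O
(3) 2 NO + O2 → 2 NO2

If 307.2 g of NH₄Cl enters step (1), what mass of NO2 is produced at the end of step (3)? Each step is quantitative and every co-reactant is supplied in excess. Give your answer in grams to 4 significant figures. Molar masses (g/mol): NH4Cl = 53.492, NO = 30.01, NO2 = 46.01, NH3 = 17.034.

264.2 g

n(NH4Cl) = 307.2 / 53.492 = 5.7429 mol.
Reaction (1): NH4Cl→NH3 ratio 1:1 ⇒ n(NH3) = 5.7429 mol.
Reaction (2): NH3→NO ratio 4:4 ⇒ n(NO) = 5.7429 mol.
Reaction (3): NO→NO2 ratio 2:2 ⇒ n(NO2) = 5.7429 mol.
Mass of NO2 = 5.7429 × 46.01 = 264.23 g.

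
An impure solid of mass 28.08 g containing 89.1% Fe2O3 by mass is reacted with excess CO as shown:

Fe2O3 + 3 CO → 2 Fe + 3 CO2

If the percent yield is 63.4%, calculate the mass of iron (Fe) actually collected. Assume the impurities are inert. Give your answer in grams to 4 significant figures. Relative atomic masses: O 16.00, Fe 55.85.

Pure Fe2O3 available = 28.08 g × 0.891 = 25.019 g.
M(Fe2O3) = 2(55.85) + 3(16.00) = 159.70 g/mol.
M(Fe) = 55.85 g/mol.
n(Fe2O3) = 25.019 g / 159.70 g/mol = 0.15666 mol.
From the equation the Fe2O3:Fe mole ratio is 1:2, so n(Fe) = 0.15666 × 2/1 = 0.31333 mol.
Mass of Fe = 0.31333 mol × 55.85 g/mol = 17.499 g.
Actual mass collected = 17.499 g × 0.634 = 11.095 g.

11.09 g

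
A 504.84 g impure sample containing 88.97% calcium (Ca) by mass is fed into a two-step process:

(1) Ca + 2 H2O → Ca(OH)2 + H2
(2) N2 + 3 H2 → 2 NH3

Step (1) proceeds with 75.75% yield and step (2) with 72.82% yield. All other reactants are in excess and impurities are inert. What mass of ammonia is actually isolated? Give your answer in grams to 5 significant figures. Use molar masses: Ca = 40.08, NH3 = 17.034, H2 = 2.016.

Pure Ca = 504.84 × 0.8897 = 449.156 g.
n(Ca) = 449.156 / 40.08 = 11.2065 mol.
Step 1 (Ca:H2 = 1:1): theoretical n(H2) = 11.2065 mol; at 75.75% yield, n(H2) = 8.48892 mol.
Step 2 (H2:NH3 = 3:2): theoretical n(NH3) = 5.65928 mol, so theoretical mass = 5.65928 × 17.034 = 96.4001 g.
At 72.82% yield, actual mass of NH3 = 96.4001 × 0.7282 = 70.1986 g.

70.199 g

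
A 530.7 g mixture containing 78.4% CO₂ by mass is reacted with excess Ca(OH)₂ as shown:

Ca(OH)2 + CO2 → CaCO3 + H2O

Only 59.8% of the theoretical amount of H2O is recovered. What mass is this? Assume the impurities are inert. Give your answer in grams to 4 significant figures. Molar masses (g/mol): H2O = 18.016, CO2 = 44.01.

101.9 g

Pure CO2 available = 530.7 g × 0.784 = 416.07 g.
n(CO2) = 416.07 g / 44.01 g/mol = 9.4540 mol.
From the equation the CO2:H2O mole ratio is 1:1, so n(H2O) = 9.4540 × 1/1 = 9.4540 mol.
Mass of H2O = 9.4540 mol × 18.016 g/mol = 170.32 g.
Actual mass collected = 170.32 g × 0.598 = 101.85 g.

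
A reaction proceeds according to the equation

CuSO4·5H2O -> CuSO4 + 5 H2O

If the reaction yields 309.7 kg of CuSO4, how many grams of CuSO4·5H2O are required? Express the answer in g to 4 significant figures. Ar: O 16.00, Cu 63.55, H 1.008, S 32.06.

M(CuSO4) = 63.55 + 32.06 + 4(16.00) = 159.61 g/mol.
M(CuSO4·5H2O) = 63.55 + 32.06 + 9(16.00) + 10(1.008) = 249.69 g/mol.
Convert: 309.7 kg = 309700 g.
n(CuSO4) = 309700 g / 159.61 g/mol = 1940.4 mol.
From the equation the CuSO4:CuSO4·5H2O mole ratio is 1:1, so n(CuSO4·5H2O) = 1940.4 × 1/1 = 1940.4 mol.
Mass of CuSO4·5H2O = 1940.4 mol × 249.69 g/mol = 484490 g.

484500 g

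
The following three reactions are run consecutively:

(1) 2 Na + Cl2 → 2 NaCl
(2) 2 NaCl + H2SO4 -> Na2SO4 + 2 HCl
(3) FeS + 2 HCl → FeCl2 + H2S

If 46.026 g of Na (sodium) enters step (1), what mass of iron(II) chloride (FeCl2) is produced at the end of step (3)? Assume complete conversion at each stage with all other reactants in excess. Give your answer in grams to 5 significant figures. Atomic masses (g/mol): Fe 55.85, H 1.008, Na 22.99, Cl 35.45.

126.88 g

M(Na) = 22.99 g/mol.
M(FeCl2) = 55.85 + 2(35.45) = 126.75 g/mol.
n(Na) = 46.026 / 22.99 = 2.00200 mol.
Reaction (1): Na→NaCl ratio 2:2 ⇒ n(NaCl) = 2.00200 mol.
Reaction (2): NaCl→HCl ratio 2:2 ⇒ n(HCl) = 2.00200 mol.
Reaction (3): HCl→FeCl2 ratio 2:1 ⇒ n(FeCl2) = 1.00100 mol.
Mass of FeCl2 = 1.00100 × 126.75 = 126.877 g.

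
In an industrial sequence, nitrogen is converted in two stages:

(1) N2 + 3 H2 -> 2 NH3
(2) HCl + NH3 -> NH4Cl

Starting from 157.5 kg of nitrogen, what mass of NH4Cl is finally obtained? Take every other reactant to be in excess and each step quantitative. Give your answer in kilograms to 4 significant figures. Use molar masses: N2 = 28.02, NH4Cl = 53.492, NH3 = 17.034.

601.4 kg

157.5 kg = 157500 g.
n(N2) = 157500 / 28.02 = 5621.0 mol.
Step 1 gives a 1:2 ratio of N2 to NH3, so n(NH3) = 11242 mol.
In step 2 the NH3:NH4Cl ratio is 1:1, so n(NH4Cl) = 11242 mol.
Mass of NH4Cl = 11242 × 53.492 = 601360 g = 601.4 kg.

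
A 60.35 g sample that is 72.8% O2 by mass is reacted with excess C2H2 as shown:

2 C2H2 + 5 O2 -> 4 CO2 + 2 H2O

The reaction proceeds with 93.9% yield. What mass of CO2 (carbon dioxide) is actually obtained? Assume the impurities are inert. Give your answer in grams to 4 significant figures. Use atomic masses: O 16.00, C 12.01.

Pure O2 available = 60.35 g × 0.728 = 43.935 g.
M(O2) = 2(16.00) = 32.00 g/mol.
M(CO2) = 12.01 + 2(16.00) = 44.01 g/mol.
n(O2) = 43.935 g / 32.00 g/mol = 1.3730 mol.
From the equation the O2:CO2 mole ratio is 5:4, so n(CO2) = 1.3730 × 4/5 = 1.0984 mol.
Mass of CO2 = 1.0984 mol × 44.01 g/mol = 48.339 g.
Actual mass collected = 48.339 g × 0.939 = 45.391 g.

45.39 g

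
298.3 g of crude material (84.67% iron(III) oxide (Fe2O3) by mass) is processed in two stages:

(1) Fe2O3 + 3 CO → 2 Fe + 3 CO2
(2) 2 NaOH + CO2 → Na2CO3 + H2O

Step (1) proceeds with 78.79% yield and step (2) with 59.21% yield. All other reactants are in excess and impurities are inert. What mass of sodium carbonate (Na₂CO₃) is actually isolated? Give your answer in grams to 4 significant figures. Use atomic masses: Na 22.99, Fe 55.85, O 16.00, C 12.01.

234.6 g

Pure Fe2O3 = 298.3 × 0.8467 = 252.57 g.
M(Fe2O3) = 2(55.85) + 3(16.00) = 159.70 g/mol.
M(Na2CO3) = 2(22.99) + 12.01 + 3(16.00) = 105.99 g/mol.
n(Fe2O3) = 252.57 / 159.70 = 1.5815 mol.
Step 1 (Fe2O3:CO2 = 1:3): theoretical n(CO2) = 4.7446 mol; at 78.79% yield, n(CO2) = 3.7383 mol.
Step 2 (CO2:Na2CO3 = 1:1): theoretical n(Na2CO3) = 3.7383 mol, so theoretical mass = 3.7383 × 105.99 = 396.22 g.
At 59.21% yield, actual mass of Na2CO3 = 396.22 × 0.5921 = 234.60 g.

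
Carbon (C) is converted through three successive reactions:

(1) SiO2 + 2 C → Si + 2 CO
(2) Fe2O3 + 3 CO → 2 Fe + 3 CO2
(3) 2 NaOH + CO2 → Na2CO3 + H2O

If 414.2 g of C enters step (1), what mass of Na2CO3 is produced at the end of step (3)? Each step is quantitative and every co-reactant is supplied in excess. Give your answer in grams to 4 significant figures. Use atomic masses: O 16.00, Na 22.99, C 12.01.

M(C) = 12.01 g/mol.
M(Na2CO3) = 2(22.99) + 12.01 + 3(16.00) = 105.99 g/mol.
n(C) = 414.2 / 12.01 = 34.488 mol.
Reaction (1): C→CO ratio 2:2 ⇒ n(CO) = 34.488 mol.
Reaction (2): CO→CO2 ratio 3:3 ⇒ n(CO2) = 34.488 mol.
Reaction (3): CO2→Na2CO3 ratio 1:1 ⇒ n(Na2CO3) = 34.488 mol.
Mass of Na2CO3 = 34.488 × 105.99 = 3655.4 g.

3655 g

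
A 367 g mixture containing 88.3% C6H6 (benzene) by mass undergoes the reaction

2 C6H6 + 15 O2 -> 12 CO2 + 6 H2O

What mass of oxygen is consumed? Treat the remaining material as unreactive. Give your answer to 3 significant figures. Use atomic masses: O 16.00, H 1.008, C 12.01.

996 g

Mass of pure C6H6 = 367 g × 0.883 = 324.1 g.
M(C6H6) = 6(12.01) + 6(1.008) = 78.108 g/mol.
M(O2) = 2(16.00) = 32.00 g/mol.
n(C6H6) = 324.1 g / 78.108 g/mol = 4.149 mol.
From the equation the C6H6:O2 mole ratio is 2:15, so n(O2) = 4.149 × 15/2 = 31.12 mol.
Mass of O2 = 31.12 mol × 32.00 g/mol = 995.7 g.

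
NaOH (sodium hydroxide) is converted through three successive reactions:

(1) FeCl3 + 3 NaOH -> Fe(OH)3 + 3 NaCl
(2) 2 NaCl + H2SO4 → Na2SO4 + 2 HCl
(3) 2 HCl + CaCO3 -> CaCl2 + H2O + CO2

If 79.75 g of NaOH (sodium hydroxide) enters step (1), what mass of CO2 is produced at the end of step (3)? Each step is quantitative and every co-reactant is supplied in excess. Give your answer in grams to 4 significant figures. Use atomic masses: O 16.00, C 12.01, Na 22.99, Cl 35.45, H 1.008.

43.87 g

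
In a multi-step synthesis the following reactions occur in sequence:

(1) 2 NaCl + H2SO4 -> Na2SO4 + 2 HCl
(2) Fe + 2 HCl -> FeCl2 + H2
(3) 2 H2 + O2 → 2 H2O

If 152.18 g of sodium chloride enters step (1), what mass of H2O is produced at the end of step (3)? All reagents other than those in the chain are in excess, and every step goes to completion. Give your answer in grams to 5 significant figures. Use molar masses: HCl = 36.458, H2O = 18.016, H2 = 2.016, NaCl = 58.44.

n(NaCl) = 152.18 / 58.44 = 2.60404 mol.
Reaction (1): NaCl→HCl ratio 2:2 ⇒ n(HCl) = 2.60404 mol.
Reaction (2): HCl→H2 ratio 2:1 ⇒ n(H2) = 1.30202 mol.
Reaction (3): H2→H2O ratio 2:2 ⇒ n(H2O) = 1.30202 mol.
Mass of H2O = 1.30202 × 18.016 = 23.4572 g.

23.457 g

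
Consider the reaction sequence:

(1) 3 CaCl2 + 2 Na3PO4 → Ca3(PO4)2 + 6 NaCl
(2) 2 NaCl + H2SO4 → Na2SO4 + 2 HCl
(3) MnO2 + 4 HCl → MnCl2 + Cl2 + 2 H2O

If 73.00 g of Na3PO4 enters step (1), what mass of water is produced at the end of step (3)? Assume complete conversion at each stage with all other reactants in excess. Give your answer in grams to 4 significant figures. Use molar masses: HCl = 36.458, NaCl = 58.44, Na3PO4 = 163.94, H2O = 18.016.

12.03 g

n(Na3PO4) = 73.00 / 163.94 = 0.44528 mol.
Reaction (1): Na3PO4→NaCl ratio 2:6 ⇒ n(NaCl) = 1.3359 mol.
Reaction (2): NaCl→HCl ratio 2:2 ⇒ n(HCl) = 1.3359 mol.
Reaction (3): HCl→H2O ratio 4:2 ⇒ n(H2O) = 0.66793 mol.
Mass of H2O = 0.66793 × 18.016 = 12.033 g.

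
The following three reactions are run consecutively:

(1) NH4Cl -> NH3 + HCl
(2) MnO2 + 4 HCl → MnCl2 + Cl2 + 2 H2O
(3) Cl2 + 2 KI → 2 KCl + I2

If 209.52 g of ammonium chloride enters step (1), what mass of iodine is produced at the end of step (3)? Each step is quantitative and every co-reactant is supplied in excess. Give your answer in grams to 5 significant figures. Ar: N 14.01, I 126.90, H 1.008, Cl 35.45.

248.52 g

M(NH4Cl) = 14.01 + 4(1.008) + 35.45 = 53.492 g/mol.
M(I2) = 2(126.90) = 253.80 g/mol.
n(NH4Cl) = 209.52 / 53.492 = 3.91685 mol.
Reaction (1): NH4Cl→HCl ratio 1:1 ⇒ n(HCl) = 3.91685 mol.
Reaction (2): HCl→Cl2 ratio 4:1 ⇒ n(Cl2) = 0.979212 mol.
Reaction (3): Cl2→I2 ratio 1:1 ⇒ n(I2) = 0.979212 mol.
Mass of I2 = 0.979212 × 253.80 = 248.524 g.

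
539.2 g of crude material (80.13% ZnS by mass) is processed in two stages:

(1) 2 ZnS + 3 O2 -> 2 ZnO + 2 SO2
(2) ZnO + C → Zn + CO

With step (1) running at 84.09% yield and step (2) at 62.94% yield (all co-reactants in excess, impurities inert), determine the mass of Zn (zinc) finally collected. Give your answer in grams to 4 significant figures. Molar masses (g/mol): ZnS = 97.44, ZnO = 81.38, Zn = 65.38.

Pure ZnS = 539.2 × 0.8013 = 432.06 g.
n(ZnS) = 432.06 / 97.44 = 4.4341 mol.
Step 1 (ZnS:ZnO = 2:2): theoretical n(ZnO) = 4.4341 mol; at 84.09% yield, n(ZnO) = 3.7287 mol.
Step 2 (ZnO:Zn = 1:1): theoretical n(Zn) = 3.7287 mol, so theoretical mass = 3.7287 × 65.38 = 243.78 g.
At 62.94% yield, actual mass of Zn = 243.78 × 0.6294 = 153.43 g.

153.4 g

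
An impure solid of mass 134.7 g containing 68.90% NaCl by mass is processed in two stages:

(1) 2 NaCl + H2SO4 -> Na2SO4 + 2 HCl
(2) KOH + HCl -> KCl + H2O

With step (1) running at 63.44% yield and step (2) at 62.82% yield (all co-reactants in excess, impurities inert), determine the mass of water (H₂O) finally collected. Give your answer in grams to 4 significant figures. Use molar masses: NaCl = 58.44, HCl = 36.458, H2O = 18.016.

11.40 g

Pure NaCl = 134.7 × 0.6890 = 92.808 g.
n(NaCl) = 92.808 / 58.44 = 1.5881 mol.
Step 1 (NaCl:HCl = 2:2): theoretical n(HCl) = 1.5881 mol; at 63.44% yield, n(HCl) = 1.0075 mol.
Step 2 (HCl:H2O = 1:1): theoretical n(H2O) = 1.0075 mol, so theoretical mass = 1.0075 × 18.016 = 18.151 g.
At 62.82% yield, actual mass of H2O = 18.151 × 0.6282 = 11.402 g.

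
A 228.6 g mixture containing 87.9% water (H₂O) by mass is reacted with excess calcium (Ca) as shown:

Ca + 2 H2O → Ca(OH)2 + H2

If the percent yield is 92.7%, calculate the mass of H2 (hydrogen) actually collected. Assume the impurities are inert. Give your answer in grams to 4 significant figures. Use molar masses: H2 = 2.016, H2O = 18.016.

Pure H2O available = 228.6 g × 0.879 = 200.94 g.
n(H2O) = 200.94 g / 18.016 g/mol = 11.153 mol.
From the equation the H2O:H2 mole ratio is 2:1, so n(H2) = 11.153 × 1/2 = 5.5767 mol.
Mass of H2 = 5.5767 mol × 2.016 g/mol = 11.243 g.
Actual mass collected = 11.243 g × 0.927 = 10.422 g.

10.42 g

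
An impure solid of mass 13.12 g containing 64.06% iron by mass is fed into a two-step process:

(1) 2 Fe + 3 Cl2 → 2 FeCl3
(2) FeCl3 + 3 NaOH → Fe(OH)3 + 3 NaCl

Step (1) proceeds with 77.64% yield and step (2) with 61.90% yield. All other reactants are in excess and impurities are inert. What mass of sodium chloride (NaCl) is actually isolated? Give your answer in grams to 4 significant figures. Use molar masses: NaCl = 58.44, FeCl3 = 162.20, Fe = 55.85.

12.68 g

Pure Fe = 13.12 × 0.6406 = 8.4047 g.
n(Fe) = 8.4047 / 55.85 = 0.15049 mol.
Step 1 (Fe:FeCl3 = 2:2): theoretical n(FeCl3) = 0.15049 mol; at 77.64% yield, n(FeCl3) = 0.11684 mol.
Step 2 (FeCl3:NaCl = 1:3): theoretical n(NaCl) = 0.35051 mol, so theoretical mass = 0.35051 × 58.44 = 20.484 g.
At 61.90% yield, actual mass of NaCl = 20.484 × 0.6190 = 12.680 g.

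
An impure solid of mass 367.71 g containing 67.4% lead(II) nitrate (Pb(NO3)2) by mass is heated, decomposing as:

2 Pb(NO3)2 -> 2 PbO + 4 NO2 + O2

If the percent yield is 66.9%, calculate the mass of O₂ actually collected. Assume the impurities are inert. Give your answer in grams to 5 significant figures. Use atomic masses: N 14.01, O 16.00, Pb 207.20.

Pure Pb(NO3)2 available = 367.71 g × 0.674 = 247.837 g.
M(Pb(NO3)2) = 207.20 + 2(14.01) + 6(16.00) = 331.22 g/mol.
M(O2) = 2(16.00) = 32.00 g/mol.
n(Pb(NO3)2) = 247.837 g / 331.22 g/mol = 0.748254 mol.
From the equation the Pb(NO3)2:O2 mole ratio is 2:1, so n(O2) = 0.748254 × 1/2 = 0.374127 mol.
Mass of O2 = 0.374127 mol × 32.00 g/mol = 11.9721 g.
Actual mass collected = 11.9721 g × 0.669 = 8.00931 g.

8.0093 g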